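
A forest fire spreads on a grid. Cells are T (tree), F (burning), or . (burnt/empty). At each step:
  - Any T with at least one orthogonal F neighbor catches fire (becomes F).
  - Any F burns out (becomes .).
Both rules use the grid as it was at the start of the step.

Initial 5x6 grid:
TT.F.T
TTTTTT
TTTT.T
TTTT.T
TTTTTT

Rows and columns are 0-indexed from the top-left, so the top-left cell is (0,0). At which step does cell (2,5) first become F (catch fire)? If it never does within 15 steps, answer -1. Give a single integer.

Step 1: cell (2,5)='T' (+1 fires, +1 burnt)
Step 2: cell (2,5)='T' (+3 fires, +1 burnt)
Step 3: cell (2,5)='T' (+4 fires, +3 burnt)
Step 4: cell (2,5)='F' (+7 fires, +4 burnt)
  -> target ignites at step 4
Step 5: cell (2,5)='.' (+6 fires, +7 burnt)
Step 6: cell (2,5)='.' (+3 fires, +6 burnt)
Step 7: cell (2,5)='.' (+1 fires, +3 burnt)
Step 8: cell (2,5)='.' (+0 fires, +1 burnt)
  fire out at step 8

4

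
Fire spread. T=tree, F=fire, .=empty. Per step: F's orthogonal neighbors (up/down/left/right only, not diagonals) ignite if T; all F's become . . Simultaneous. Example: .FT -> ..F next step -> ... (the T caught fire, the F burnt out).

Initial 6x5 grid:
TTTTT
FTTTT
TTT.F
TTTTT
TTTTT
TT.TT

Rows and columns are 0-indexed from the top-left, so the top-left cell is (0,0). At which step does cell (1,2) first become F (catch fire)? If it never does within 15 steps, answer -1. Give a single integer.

Step 1: cell (1,2)='T' (+5 fires, +2 burnt)
Step 2: cell (1,2)='F' (+8 fires, +5 burnt)
  -> target ignites at step 2
Step 3: cell (1,2)='.' (+8 fires, +8 burnt)
Step 4: cell (1,2)='.' (+4 fires, +8 burnt)
Step 5: cell (1,2)='.' (+1 fires, +4 burnt)
Step 6: cell (1,2)='.' (+0 fires, +1 burnt)
  fire out at step 6

2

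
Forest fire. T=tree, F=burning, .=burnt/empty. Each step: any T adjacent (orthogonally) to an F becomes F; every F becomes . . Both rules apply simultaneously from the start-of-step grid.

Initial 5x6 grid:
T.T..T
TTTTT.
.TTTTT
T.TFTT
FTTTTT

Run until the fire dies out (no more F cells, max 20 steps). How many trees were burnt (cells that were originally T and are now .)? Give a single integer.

Answer: 21

Derivation:
Step 1: +6 fires, +2 burnt (F count now 6)
Step 2: +6 fires, +6 burnt (F count now 6)
Step 3: +5 fires, +6 burnt (F count now 5)
Step 4: +2 fires, +5 burnt (F count now 2)
Step 5: +1 fires, +2 burnt (F count now 1)
Step 6: +1 fires, +1 burnt (F count now 1)
Step 7: +0 fires, +1 burnt (F count now 0)
Fire out after step 7
Initially T: 22, now '.': 29
Total burnt (originally-T cells now '.'): 21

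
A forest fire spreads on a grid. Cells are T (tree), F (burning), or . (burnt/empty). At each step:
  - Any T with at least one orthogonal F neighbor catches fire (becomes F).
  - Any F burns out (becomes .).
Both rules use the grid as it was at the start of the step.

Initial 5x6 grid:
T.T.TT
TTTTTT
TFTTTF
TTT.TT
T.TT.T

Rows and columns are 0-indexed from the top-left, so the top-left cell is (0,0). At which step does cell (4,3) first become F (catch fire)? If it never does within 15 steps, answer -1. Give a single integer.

Step 1: cell (4,3)='T' (+7 fires, +2 burnt)
Step 2: cell (4,3)='T' (+9 fires, +7 burnt)
Step 3: cell (4,3)='T' (+6 fires, +9 burnt)
Step 4: cell (4,3)='F' (+1 fires, +6 burnt)
  -> target ignites at step 4
Step 5: cell (4,3)='.' (+0 fires, +1 burnt)
  fire out at step 5

4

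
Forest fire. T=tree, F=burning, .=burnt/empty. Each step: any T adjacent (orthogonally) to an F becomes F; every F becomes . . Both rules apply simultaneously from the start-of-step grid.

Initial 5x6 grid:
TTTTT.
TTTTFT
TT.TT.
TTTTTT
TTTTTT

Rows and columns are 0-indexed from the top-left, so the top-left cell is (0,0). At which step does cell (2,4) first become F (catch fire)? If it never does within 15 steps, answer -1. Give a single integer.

Step 1: cell (2,4)='F' (+4 fires, +1 burnt)
  -> target ignites at step 1
Step 2: cell (2,4)='.' (+4 fires, +4 burnt)
Step 3: cell (2,4)='.' (+5 fires, +4 burnt)
Step 4: cell (2,4)='.' (+6 fires, +5 burnt)
Step 5: cell (2,4)='.' (+4 fires, +6 burnt)
Step 6: cell (2,4)='.' (+2 fires, +4 burnt)
Step 7: cell (2,4)='.' (+1 fires, +2 burnt)
Step 8: cell (2,4)='.' (+0 fires, +1 burnt)
  fire out at step 8

1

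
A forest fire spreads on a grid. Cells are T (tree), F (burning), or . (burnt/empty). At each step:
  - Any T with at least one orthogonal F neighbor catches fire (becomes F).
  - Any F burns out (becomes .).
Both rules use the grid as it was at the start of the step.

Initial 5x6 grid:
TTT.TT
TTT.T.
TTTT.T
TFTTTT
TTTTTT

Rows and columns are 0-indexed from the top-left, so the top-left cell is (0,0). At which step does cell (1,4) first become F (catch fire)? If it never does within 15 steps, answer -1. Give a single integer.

Step 1: cell (1,4)='T' (+4 fires, +1 burnt)
Step 2: cell (1,4)='T' (+6 fires, +4 burnt)
Step 3: cell (1,4)='T' (+6 fires, +6 burnt)
Step 4: cell (1,4)='T' (+4 fires, +6 burnt)
Step 5: cell (1,4)='T' (+2 fires, +4 burnt)
Step 6: cell (1,4)='T' (+0 fires, +2 burnt)
  fire out at step 6
Target never catches fire within 15 steps

-1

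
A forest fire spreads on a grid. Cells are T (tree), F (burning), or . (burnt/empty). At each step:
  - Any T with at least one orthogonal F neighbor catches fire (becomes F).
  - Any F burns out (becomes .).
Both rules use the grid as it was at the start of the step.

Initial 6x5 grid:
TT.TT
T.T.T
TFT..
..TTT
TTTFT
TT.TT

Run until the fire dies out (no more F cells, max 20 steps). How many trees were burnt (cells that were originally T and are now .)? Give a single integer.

Answer: 17

Derivation:
Step 1: +6 fires, +2 burnt (F count now 6)
Step 2: +6 fires, +6 burnt (F count now 6)
Step 3: +3 fires, +6 burnt (F count now 3)
Step 4: +2 fires, +3 burnt (F count now 2)
Step 5: +0 fires, +2 burnt (F count now 0)
Fire out after step 5
Initially T: 20, now '.': 27
Total burnt (originally-T cells now '.'): 17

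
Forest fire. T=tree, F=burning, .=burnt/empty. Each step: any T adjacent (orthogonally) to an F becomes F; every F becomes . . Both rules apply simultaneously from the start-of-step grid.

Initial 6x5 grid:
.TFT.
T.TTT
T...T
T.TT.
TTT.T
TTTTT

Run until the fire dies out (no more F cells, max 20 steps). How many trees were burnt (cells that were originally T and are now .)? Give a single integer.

Answer: 6

Derivation:
Step 1: +3 fires, +1 burnt (F count now 3)
Step 2: +1 fires, +3 burnt (F count now 1)
Step 3: +1 fires, +1 burnt (F count now 1)
Step 4: +1 fires, +1 burnt (F count now 1)
Step 5: +0 fires, +1 burnt (F count now 0)
Fire out after step 5
Initially T: 20, now '.': 16
Total burnt (originally-T cells now '.'): 6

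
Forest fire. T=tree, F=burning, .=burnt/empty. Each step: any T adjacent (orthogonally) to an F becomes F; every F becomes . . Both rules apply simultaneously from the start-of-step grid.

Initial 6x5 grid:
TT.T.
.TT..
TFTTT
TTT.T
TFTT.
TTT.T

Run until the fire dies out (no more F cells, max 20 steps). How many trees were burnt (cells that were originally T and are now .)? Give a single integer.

Answer: 18

Derivation:
Step 1: +7 fires, +2 burnt (F count now 7)
Step 2: +8 fires, +7 burnt (F count now 8)
Step 3: +2 fires, +8 burnt (F count now 2)
Step 4: +1 fires, +2 burnt (F count now 1)
Step 5: +0 fires, +1 burnt (F count now 0)
Fire out after step 5
Initially T: 20, now '.': 28
Total burnt (originally-T cells now '.'): 18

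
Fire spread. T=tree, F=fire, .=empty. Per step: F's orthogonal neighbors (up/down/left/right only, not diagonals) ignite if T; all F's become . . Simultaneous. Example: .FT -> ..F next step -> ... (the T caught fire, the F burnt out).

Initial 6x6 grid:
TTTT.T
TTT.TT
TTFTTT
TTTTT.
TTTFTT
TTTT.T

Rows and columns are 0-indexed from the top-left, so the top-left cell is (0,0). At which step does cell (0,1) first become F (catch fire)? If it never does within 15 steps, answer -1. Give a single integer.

Step 1: cell (0,1)='T' (+8 fires, +2 burnt)
Step 2: cell (0,1)='T' (+9 fires, +8 burnt)
Step 3: cell (0,1)='F' (+9 fires, +9 burnt)
  -> target ignites at step 3
Step 4: cell (0,1)='.' (+3 fires, +9 burnt)
Step 5: cell (0,1)='.' (+1 fires, +3 burnt)
Step 6: cell (0,1)='.' (+0 fires, +1 burnt)
  fire out at step 6

3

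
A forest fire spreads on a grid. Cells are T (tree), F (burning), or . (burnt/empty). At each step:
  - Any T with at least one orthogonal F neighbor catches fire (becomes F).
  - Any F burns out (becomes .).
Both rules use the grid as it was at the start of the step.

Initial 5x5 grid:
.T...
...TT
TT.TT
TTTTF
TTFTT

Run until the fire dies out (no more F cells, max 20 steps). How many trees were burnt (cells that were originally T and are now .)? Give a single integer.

Step 1: +6 fires, +2 burnt (F count now 6)
Step 2: +4 fires, +6 burnt (F count now 4)
Step 3: +3 fires, +4 burnt (F count now 3)
Step 4: +1 fires, +3 burnt (F count now 1)
Step 5: +0 fires, +1 burnt (F count now 0)
Fire out after step 5
Initially T: 15, now '.': 24
Total burnt (originally-T cells now '.'): 14

Answer: 14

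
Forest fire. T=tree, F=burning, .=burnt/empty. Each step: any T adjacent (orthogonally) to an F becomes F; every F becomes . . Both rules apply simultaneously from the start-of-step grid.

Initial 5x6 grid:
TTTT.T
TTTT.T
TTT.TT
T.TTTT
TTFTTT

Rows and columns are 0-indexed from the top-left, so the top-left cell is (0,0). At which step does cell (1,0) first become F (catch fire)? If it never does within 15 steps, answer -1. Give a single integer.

Step 1: cell (1,0)='T' (+3 fires, +1 burnt)
Step 2: cell (1,0)='T' (+4 fires, +3 burnt)
Step 3: cell (1,0)='T' (+5 fires, +4 burnt)
Step 4: cell (1,0)='T' (+6 fires, +5 burnt)
Step 5: cell (1,0)='F' (+4 fires, +6 burnt)
  -> target ignites at step 5
Step 6: cell (1,0)='.' (+2 fires, +4 burnt)
Step 7: cell (1,0)='.' (+1 fires, +2 burnt)
Step 8: cell (1,0)='.' (+0 fires, +1 burnt)
  fire out at step 8

5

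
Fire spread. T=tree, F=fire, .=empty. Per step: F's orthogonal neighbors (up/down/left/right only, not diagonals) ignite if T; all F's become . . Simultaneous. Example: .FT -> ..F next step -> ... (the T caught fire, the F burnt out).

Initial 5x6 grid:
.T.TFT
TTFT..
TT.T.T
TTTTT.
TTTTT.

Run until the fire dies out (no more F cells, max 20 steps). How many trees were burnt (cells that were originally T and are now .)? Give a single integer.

Answer: 19

Derivation:
Step 1: +4 fires, +2 burnt (F count now 4)
Step 2: +4 fires, +4 burnt (F count now 4)
Step 3: +3 fires, +4 burnt (F count now 3)
Step 4: +5 fires, +3 burnt (F count now 5)
Step 5: +3 fires, +5 burnt (F count now 3)
Step 6: +0 fires, +3 burnt (F count now 0)
Fire out after step 6
Initially T: 20, now '.': 29
Total burnt (originally-T cells now '.'): 19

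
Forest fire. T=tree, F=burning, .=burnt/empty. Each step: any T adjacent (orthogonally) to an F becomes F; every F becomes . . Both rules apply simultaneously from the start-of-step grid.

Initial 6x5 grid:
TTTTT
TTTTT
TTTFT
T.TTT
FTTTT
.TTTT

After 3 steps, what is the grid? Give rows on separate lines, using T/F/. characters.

Step 1: 6 trees catch fire, 2 burn out
  TTTTT
  TTTFT
  TTF.F
  F.TFT
  .FTTT
  .TTTT
Step 2: 10 trees catch fire, 6 burn out
  TTTFT
  TTF.F
  FF...
  ..F.F
  ..FFT
  .FTTT
Step 3: 7 trees catch fire, 10 burn out
  TTF.F
  FF...
  .....
  .....
  ....F
  ..FFT

TTF.F
FF...
.....
.....
....F
..FFT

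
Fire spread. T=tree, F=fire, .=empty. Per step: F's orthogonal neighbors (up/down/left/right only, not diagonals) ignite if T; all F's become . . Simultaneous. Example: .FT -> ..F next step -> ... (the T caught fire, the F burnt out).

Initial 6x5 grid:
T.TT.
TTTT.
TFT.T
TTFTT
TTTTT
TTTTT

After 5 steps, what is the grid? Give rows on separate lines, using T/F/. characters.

Step 1: 6 trees catch fire, 2 burn out
  T.TT.
  TFTT.
  F.F.T
  TF.FT
  TTFTT
  TTTTT
Step 2: 7 trees catch fire, 6 burn out
  T.TT.
  F.FT.
  ....T
  F...F
  TF.FT
  TTFTT
Step 3: 8 trees catch fire, 7 burn out
  F.FT.
  ...F.
  ....F
  .....
  F...F
  TF.FT
Step 4: 3 trees catch fire, 8 burn out
  ...F.
  .....
  .....
  .....
  .....
  F...F
Step 5: 0 trees catch fire, 3 burn out
  .....
  .....
  .....
  .....
  .....
  .....

.....
.....
.....
.....
.....
.....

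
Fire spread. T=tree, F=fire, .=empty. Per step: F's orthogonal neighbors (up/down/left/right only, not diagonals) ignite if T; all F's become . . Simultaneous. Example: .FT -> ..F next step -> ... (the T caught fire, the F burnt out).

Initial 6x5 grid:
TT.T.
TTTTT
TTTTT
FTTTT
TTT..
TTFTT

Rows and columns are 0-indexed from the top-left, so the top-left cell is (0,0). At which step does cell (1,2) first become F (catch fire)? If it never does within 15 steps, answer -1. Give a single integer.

Step 1: cell (1,2)='T' (+6 fires, +2 burnt)
Step 2: cell (1,2)='T' (+6 fires, +6 burnt)
Step 3: cell (1,2)='T' (+4 fires, +6 burnt)
Step 4: cell (1,2)='F' (+4 fires, +4 burnt)
  -> target ignites at step 4
Step 5: cell (1,2)='.' (+2 fires, +4 burnt)
Step 6: cell (1,2)='.' (+2 fires, +2 burnt)
Step 7: cell (1,2)='.' (+0 fires, +2 burnt)
  fire out at step 7

4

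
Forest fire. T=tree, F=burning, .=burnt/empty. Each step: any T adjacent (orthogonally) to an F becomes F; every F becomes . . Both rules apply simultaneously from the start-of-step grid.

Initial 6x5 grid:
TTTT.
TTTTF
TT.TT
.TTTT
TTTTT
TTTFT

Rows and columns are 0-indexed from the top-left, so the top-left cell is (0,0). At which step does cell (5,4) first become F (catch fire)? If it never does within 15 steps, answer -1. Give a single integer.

Step 1: cell (5,4)='F' (+5 fires, +2 burnt)
  -> target ignites at step 1
Step 2: cell (5,4)='.' (+8 fires, +5 burnt)
Step 3: cell (5,4)='.' (+5 fires, +8 burnt)
Step 4: cell (5,4)='.' (+5 fires, +5 burnt)
Step 5: cell (5,4)='.' (+2 fires, +5 burnt)
Step 6: cell (5,4)='.' (+0 fires, +2 burnt)
  fire out at step 6

1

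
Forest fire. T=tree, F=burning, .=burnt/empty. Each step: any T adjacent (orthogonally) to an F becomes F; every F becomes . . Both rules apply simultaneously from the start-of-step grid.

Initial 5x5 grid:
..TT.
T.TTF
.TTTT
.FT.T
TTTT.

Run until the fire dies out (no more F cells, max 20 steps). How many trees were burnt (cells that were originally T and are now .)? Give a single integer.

Answer: 14

Derivation:
Step 1: +5 fires, +2 burnt (F count now 5)
Step 2: +7 fires, +5 burnt (F count now 7)
Step 3: +2 fires, +7 burnt (F count now 2)
Step 4: +0 fires, +2 burnt (F count now 0)
Fire out after step 4
Initially T: 15, now '.': 24
Total burnt (originally-T cells now '.'): 14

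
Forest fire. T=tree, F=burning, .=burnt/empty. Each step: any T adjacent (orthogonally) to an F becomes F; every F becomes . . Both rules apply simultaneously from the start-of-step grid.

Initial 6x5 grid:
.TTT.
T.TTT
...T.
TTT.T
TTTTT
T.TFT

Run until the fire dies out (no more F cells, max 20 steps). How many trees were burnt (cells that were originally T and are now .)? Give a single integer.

Step 1: +3 fires, +1 burnt (F count now 3)
Step 2: +2 fires, +3 burnt (F count now 2)
Step 3: +3 fires, +2 burnt (F count now 3)
Step 4: +2 fires, +3 burnt (F count now 2)
Step 5: +2 fires, +2 burnt (F count now 2)
Step 6: +0 fires, +2 burnt (F count now 0)
Fire out after step 6
Initially T: 20, now '.': 22
Total burnt (originally-T cells now '.'): 12

Answer: 12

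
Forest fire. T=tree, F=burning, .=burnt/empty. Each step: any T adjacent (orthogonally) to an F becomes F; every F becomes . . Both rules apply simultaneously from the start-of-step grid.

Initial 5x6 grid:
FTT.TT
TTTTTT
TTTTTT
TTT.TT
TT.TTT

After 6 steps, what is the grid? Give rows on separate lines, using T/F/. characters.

Step 1: 2 trees catch fire, 1 burn out
  .FT.TT
  FTTTTT
  TTTTTT
  TTT.TT
  TT.TTT
Step 2: 3 trees catch fire, 2 burn out
  ..F.TT
  .FTTTT
  FTTTTT
  TTT.TT
  TT.TTT
Step 3: 3 trees catch fire, 3 burn out
  ....TT
  ..FTTT
  .FTTTT
  FTT.TT
  TT.TTT
Step 4: 4 trees catch fire, 3 burn out
  ....TT
  ...FTT
  ..FTTT
  .FT.TT
  FT.TTT
Step 5: 4 trees catch fire, 4 burn out
  ....TT
  ....FT
  ...FTT
  ..F.TT
  .F.TTT
Step 6: 3 trees catch fire, 4 burn out
  ....FT
  .....F
  ....FT
  ....TT
  ...TTT

....FT
.....F
....FT
....TT
...TTT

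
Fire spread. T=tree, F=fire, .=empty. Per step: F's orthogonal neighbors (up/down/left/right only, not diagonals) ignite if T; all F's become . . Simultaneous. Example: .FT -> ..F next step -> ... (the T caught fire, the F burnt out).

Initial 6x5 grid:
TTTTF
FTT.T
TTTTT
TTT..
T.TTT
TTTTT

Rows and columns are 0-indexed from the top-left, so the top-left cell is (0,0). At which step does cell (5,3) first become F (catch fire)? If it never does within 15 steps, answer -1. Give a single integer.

Step 1: cell (5,3)='T' (+5 fires, +2 burnt)
Step 2: cell (5,3)='T' (+6 fires, +5 burnt)
Step 3: cell (5,3)='T' (+4 fires, +6 burnt)
Step 4: cell (5,3)='T' (+2 fires, +4 burnt)
Step 5: cell (5,3)='T' (+2 fires, +2 burnt)
Step 6: cell (5,3)='T' (+2 fires, +2 burnt)
Step 7: cell (5,3)='F' (+2 fires, +2 burnt)
  -> target ignites at step 7
Step 8: cell (5,3)='.' (+1 fires, +2 burnt)
Step 9: cell (5,3)='.' (+0 fires, +1 burnt)
  fire out at step 9

7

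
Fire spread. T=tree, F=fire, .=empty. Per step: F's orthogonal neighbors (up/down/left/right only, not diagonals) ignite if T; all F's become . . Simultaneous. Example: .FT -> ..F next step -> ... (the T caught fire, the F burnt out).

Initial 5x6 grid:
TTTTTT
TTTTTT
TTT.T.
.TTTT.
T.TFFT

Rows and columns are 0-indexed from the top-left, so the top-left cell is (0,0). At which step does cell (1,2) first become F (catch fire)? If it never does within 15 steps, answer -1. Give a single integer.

Step 1: cell (1,2)='T' (+4 fires, +2 burnt)
Step 2: cell (1,2)='T' (+2 fires, +4 burnt)
Step 3: cell (1,2)='T' (+3 fires, +2 burnt)
Step 4: cell (1,2)='F' (+5 fires, +3 burnt)
  -> target ignites at step 4
Step 5: cell (1,2)='.' (+5 fires, +5 burnt)
Step 6: cell (1,2)='.' (+2 fires, +5 burnt)
Step 7: cell (1,2)='.' (+1 fires, +2 burnt)
Step 8: cell (1,2)='.' (+0 fires, +1 burnt)
  fire out at step 8

4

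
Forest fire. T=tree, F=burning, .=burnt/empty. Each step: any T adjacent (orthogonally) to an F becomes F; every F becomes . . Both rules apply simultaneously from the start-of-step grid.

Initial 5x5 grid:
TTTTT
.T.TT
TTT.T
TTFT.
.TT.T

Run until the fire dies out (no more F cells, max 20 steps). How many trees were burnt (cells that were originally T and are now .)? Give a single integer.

Step 1: +4 fires, +1 burnt (F count now 4)
Step 2: +3 fires, +4 burnt (F count now 3)
Step 3: +2 fires, +3 burnt (F count now 2)
Step 4: +1 fires, +2 burnt (F count now 1)
Step 5: +2 fires, +1 burnt (F count now 2)
Step 6: +1 fires, +2 burnt (F count now 1)
Step 7: +2 fires, +1 burnt (F count now 2)
Step 8: +1 fires, +2 burnt (F count now 1)
Step 9: +1 fires, +1 burnt (F count now 1)
Step 10: +0 fires, +1 burnt (F count now 0)
Fire out after step 10
Initially T: 18, now '.': 24
Total burnt (originally-T cells now '.'): 17

Answer: 17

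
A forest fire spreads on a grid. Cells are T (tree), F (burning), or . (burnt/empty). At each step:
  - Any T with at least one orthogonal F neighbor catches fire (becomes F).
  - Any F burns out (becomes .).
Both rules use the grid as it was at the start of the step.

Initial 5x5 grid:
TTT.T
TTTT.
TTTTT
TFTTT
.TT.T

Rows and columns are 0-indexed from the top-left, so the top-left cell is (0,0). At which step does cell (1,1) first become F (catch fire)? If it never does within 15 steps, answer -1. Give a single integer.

Step 1: cell (1,1)='T' (+4 fires, +1 burnt)
Step 2: cell (1,1)='F' (+5 fires, +4 burnt)
  -> target ignites at step 2
Step 3: cell (1,1)='.' (+5 fires, +5 burnt)
Step 4: cell (1,1)='.' (+5 fires, +5 burnt)
Step 5: cell (1,1)='.' (+0 fires, +5 burnt)
  fire out at step 5

2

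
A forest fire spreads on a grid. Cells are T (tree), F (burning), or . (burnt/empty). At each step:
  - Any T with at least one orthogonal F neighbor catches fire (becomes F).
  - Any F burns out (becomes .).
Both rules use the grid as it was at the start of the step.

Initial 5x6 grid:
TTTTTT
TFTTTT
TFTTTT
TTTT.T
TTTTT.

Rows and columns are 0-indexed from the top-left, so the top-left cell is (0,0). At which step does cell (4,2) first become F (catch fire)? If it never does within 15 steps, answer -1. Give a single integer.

Step 1: cell (4,2)='T' (+6 fires, +2 burnt)
Step 2: cell (4,2)='T' (+7 fires, +6 burnt)
Step 3: cell (4,2)='F' (+6 fires, +7 burnt)
  -> target ignites at step 3
Step 4: cell (4,2)='.' (+4 fires, +6 burnt)
Step 5: cell (4,2)='.' (+3 fires, +4 burnt)
Step 6: cell (4,2)='.' (+0 fires, +3 burnt)
  fire out at step 6

3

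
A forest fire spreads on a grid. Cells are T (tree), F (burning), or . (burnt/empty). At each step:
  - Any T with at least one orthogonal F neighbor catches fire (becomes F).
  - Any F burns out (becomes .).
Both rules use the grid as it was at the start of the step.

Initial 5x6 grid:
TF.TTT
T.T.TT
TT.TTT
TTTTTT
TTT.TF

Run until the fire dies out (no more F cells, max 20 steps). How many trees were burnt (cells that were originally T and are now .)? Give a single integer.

Answer: 22

Derivation:
Step 1: +3 fires, +2 burnt (F count now 3)
Step 2: +3 fires, +3 burnt (F count now 3)
Step 3: +4 fires, +3 burnt (F count now 4)
Step 4: +6 fires, +4 burnt (F count now 6)
Step 5: +4 fires, +6 burnt (F count now 4)
Step 6: +2 fires, +4 burnt (F count now 2)
Step 7: +0 fires, +2 burnt (F count now 0)
Fire out after step 7
Initially T: 23, now '.': 29
Total burnt (originally-T cells now '.'): 22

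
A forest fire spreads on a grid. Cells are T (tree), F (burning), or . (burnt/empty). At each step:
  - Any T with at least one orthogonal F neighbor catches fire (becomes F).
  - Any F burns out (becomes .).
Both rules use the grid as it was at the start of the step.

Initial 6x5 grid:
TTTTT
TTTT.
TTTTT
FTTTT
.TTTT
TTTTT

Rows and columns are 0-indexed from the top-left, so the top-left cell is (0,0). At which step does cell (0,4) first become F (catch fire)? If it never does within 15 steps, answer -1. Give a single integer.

Step 1: cell (0,4)='T' (+2 fires, +1 burnt)
Step 2: cell (0,4)='T' (+4 fires, +2 burnt)
Step 3: cell (0,4)='T' (+6 fires, +4 burnt)
Step 4: cell (0,4)='T' (+7 fires, +6 burnt)
Step 5: cell (0,4)='T' (+5 fires, +7 burnt)
Step 6: cell (0,4)='T' (+2 fires, +5 burnt)
Step 7: cell (0,4)='F' (+1 fires, +2 burnt)
  -> target ignites at step 7
Step 8: cell (0,4)='.' (+0 fires, +1 burnt)
  fire out at step 8

7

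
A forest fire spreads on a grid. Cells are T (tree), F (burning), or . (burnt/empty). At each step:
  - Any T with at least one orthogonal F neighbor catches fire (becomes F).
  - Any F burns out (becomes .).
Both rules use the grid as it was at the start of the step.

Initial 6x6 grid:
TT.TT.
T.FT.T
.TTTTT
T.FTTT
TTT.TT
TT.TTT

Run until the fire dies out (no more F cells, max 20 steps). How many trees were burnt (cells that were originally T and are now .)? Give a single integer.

Answer: 23

Derivation:
Step 1: +4 fires, +2 burnt (F count now 4)
Step 2: +5 fires, +4 burnt (F count now 5)
Step 3: +6 fires, +5 burnt (F count now 6)
Step 4: +5 fires, +6 burnt (F count now 5)
Step 5: +3 fires, +5 burnt (F count now 3)
Step 6: +0 fires, +3 burnt (F count now 0)
Fire out after step 6
Initially T: 26, now '.': 33
Total burnt (originally-T cells now '.'): 23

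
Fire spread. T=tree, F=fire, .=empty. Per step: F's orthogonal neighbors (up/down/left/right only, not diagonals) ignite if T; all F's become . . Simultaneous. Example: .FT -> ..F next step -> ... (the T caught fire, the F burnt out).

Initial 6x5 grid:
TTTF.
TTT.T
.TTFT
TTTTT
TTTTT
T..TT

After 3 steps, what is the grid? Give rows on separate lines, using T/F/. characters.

Step 1: 4 trees catch fire, 2 burn out
  TTF..
  TTT.T
  .TF.F
  TTTFT
  TTTTT
  T..TT
Step 2: 7 trees catch fire, 4 burn out
  TF...
  TTF.F
  .F...
  TTF.F
  TTTFT
  T..TT
Step 3: 6 trees catch fire, 7 burn out
  F....
  TF...
  .....
  TF...
  TTF.F
  T..FT

F....
TF...
.....
TF...
TTF.F
T..FT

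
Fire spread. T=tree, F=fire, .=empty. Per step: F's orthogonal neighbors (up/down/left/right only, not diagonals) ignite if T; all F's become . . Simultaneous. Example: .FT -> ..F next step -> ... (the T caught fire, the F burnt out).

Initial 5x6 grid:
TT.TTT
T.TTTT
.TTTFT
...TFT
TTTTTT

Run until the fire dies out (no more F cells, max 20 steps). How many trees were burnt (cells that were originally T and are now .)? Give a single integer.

Answer: 19

Derivation:
Step 1: +6 fires, +2 burnt (F count now 6)
Step 2: +6 fires, +6 burnt (F count now 6)
Step 3: +5 fires, +6 burnt (F count now 5)
Step 4: +1 fires, +5 burnt (F count now 1)
Step 5: +1 fires, +1 burnt (F count now 1)
Step 6: +0 fires, +1 burnt (F count now 0)
Fire out after step 6
Initially T: 22, now '.': 27
Total burnt (originally-T cells now '.'): 19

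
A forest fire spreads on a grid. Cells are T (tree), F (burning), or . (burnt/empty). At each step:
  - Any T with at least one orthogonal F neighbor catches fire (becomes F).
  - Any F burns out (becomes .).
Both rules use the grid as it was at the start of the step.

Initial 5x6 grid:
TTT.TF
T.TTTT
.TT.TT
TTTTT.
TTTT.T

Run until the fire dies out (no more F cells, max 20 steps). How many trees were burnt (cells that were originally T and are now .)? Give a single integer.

Answer: 22

Derivation:
Step 1: +2 fires, +1 burnt (F count now 2)
Step 2: +2 fires, +2 burnt (F count now 2)
Step 3: +2 fires, +2 burnt (F count now 2)
Step 4: +2 fires, +2 burnt (F count now 2)
Step 5: +3 fires, +2 burnt (F count now 3)
Step 6: +4 fires, +3 burnt (F count now 4)
Step 7: +3 fires, +4 burnt (F count now 3)
Step 8: +3 fires, +3 burnt (F count now 3)
Step 9: +1 fires, +3 burnt (F count now 1)
Step 10: +0 fires, +1 burnt (F count now 0)
Fire out after step 10
Initially T: 23, now '.': 29
Total burnt (originally-T cells now '.'): 22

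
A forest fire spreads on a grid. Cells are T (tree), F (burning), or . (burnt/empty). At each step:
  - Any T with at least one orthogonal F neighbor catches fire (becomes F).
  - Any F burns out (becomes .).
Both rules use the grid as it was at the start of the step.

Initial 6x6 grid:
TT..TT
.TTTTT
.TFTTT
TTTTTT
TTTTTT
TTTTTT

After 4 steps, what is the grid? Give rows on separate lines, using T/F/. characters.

Step 1: 4 trees catch fire, 1 burn out
  TT..TT
  .TFTTT
  .F.FTT
  TTFTTT
  TTTTTT
  TTTTTT
Step 2: 6 trees catch fire, 4 burn out
  TT..TT
  .F.FTT
  ....FT
  TF.FTT
  TTFTTT
  TTTTTT
Step 3: 8 trees catch fire, 6 burn out
  TF..TT
  ....FT
  .....F
  F...FT
  TF.FTT
  TTFTTT
Step 4: 8 trees catch fire, 8 burn out
  F...FT
  .....F
  ......
  .....F
  F...FT
  TF.FTT

F...FT
.....F
......
.....F
F...FT
TF.FTT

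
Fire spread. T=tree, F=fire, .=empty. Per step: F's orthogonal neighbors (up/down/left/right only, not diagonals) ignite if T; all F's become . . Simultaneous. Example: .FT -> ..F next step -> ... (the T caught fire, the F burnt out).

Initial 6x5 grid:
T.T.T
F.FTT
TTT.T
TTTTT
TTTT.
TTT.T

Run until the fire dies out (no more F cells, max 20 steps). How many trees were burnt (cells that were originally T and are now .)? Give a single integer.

Step 1: +5 fires, +2 burnt (F count now 5)
Step 2: +4 fires, +5 burnt (F count now 4)
Step 3: +6 fires, +4 burnt (F count now 6)
Step 4: +5 fires, +6 burnt (F count now 5)
Step 5: +1 fires, +5 burnt (F count now 1)
Step 6: +0 fires, +1 burnt (F count now 0)
Fire out after step 6
Initially T: 22, now '.': 29
Total burnt (originally-T cells now '.'): 21

Answer: 21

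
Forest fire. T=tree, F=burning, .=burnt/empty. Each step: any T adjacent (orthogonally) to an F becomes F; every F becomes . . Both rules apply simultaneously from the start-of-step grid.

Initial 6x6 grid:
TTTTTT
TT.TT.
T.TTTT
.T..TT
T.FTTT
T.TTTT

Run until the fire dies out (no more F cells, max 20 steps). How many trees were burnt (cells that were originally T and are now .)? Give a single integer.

Step 1: +2 fires, +1 burnt (F count now 2)
Step 2: +2 fires, +2 burnt (F count now 2)
Step 3: +3 fires, +2 burnt (F count now 3)
Step 4: +3 fires, +3 burnt (F count now 3)
Step 5: +3 fires, +3 burnt (F count now 3)
Step 6: +3 fires, +3 burnt (F count now 3)
Step 7: +2 fires, +3 burnt (F count now 2)
Step 8: +1 fires, +2 burnt (F count now 1)
Step 9: +1 fires, +1 burnt (F count now 1)
Step 10: +2 fires, +1 burnt (F count now 2)
Step 11: +1 fires, +2 burnt (F count now 1)
Step 12: +1 fires, +1 burnt (F count now 1)
Step 13: +0 fires, +1 burnt (F count now 0)
Fire out after step 13
Initially T: 27, now '.': 33
Total burnt (originally-T cells now '.'): 24

Answer: 24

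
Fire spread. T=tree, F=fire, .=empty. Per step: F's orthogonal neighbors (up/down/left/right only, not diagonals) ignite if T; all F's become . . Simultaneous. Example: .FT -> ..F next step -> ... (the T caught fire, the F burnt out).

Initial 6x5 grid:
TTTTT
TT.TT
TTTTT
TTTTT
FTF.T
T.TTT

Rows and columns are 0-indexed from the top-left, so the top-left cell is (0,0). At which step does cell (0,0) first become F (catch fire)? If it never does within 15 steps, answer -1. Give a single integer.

Step 1: cell (0,0)='T' (+5 fires, +2 burnt)
Step 2: cell (0,0)='T' (+5 fires, +5 burnt)
Step 3: cell (0,0)='T' (+5 fires, +5 burnt)
Step 4: cell (0,0)='F' (+5 fires, +5 burnt)
  -> target ignites at step 4
Step 5: cell (0,0)='.' (+3 fires, +5 burnt)
Step 6: cell (0,0)='.' (+2 fires, +3 burnt)
Step 7: cell (0,0)='.' (+0 fires, +2 burnt)
  fire out at step 7

4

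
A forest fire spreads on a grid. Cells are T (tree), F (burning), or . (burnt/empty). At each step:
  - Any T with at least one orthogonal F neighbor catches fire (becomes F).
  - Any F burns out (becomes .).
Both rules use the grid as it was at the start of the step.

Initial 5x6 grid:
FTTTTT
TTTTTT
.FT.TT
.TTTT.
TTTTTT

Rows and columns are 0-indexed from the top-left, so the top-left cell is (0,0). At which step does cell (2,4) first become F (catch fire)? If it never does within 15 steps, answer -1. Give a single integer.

Step 1: cell (2,4)='T' (+5 fires, +2 burnt)
Step 2: cell (2,4)='T' (+4 fires, +5 burnt)
Step 3: cell (2,4)='T' (+5 fires, +4 burnt)
Step 4: cell (2,4)='T' (+4 fires, +5 burnt)
Step 5: cell (2,4)='F' (+4 fires, +4 burnt)
  -> target ignites at step 5
Step 6: cell (2,4)='.' (+2 fires, +4 burnt)
Step 7: cell (2,4)='.' (+0 fires, +2 burnt)
  fire out at step 7

5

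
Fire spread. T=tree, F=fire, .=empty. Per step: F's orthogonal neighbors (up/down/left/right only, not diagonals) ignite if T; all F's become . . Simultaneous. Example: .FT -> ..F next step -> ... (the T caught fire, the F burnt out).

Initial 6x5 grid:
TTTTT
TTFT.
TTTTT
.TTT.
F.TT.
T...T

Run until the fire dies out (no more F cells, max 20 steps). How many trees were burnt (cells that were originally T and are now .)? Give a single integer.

Step 1: +5 fires, +2 burnt (F count now 5)
Step 2: +6 fires, +5 burnt (F count now 6)
Step 3: +7 fires, +6 burnt (F count now 7)
Step 4: +1 fires, +7 burnt (F count now 1)
Step 5: +0 fires, +1 burnt (F count now 0)
Fire out after step 5
Initially T: 20, now '.': 29
Total burnt (originally-T cells now '.'): 19

Answer: 19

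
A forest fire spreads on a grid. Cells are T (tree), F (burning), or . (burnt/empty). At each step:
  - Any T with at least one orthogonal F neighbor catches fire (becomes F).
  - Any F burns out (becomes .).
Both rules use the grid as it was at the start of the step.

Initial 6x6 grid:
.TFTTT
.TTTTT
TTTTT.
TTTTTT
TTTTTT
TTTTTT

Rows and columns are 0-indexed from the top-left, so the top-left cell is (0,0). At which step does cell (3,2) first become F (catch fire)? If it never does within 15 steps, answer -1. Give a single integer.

Step 1: cell (3,2)='T' (+3 fires, +1 burnt)
Step 2: cell (3,2)='T' (+4 fires, +3 burnt)
Step 3: cell (3,2)='F' (+5 fires, +4 burnt)
  -> target ignites at step 3
Step 4: cell (3,2)='.' (+6 fires, +5 burnt)
Step 5: cell (3,2)='.' (+5 fires, +6 burnt)
Step 6: cell (3,2)='.' (+5 fires, +5 burnt)
Step 7: cell (3,2)='.' (+3 fires, +5 burnt)
Step 8: cell (3,2)='.' (+1 fires, +3 burnt)
Step 9: cell (3,2)='.' (+0 fires, +1 burnt)
  fire out at step 9

3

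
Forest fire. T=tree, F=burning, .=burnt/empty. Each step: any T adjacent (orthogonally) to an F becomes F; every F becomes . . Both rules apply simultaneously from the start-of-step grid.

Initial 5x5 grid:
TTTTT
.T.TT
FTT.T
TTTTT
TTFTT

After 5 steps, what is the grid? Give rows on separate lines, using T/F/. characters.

Step 1: 5 trees catch fire, 2 burn out
  TTTTT
  .T.TT
  .FT.T
  FTFTT
  TF.FT
Step 2: 6 trees catch fire, 5 burn out
  TTTTT
  .F.TT
  ..F.T
  .F.FT
  F...F
Step 3: 2 trees catch fire, 6 burn out
  TFTTT
  ...TT
  ....T
  ....F
  .....
Step 4: 3 trees catch fire, 2 burn out
  F.FTT
  ...TT
  ....F
  .....
  .....
Step 5: 2 trees catch fire, 3 burn out
  ...FT
  ...TF
  .....
  .....
  .....

...FT
...TF
.....
.....
.....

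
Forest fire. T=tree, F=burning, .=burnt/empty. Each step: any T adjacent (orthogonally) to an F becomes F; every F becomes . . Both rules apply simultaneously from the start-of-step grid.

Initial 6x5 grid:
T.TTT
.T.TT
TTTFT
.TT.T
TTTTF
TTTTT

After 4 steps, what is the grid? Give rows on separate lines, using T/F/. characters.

Step 1: 6 trees catch fire, 2 burn out
  T.TTT
  .T.FT
  TTF.F
  .TT.F
  TTTF.
  TTTTF
Step 2: 6 trees catch fire, 6 burn out
  T.TFT
  .T..F
  TF...
  .TF..
  TTF..
  TTTF.
Step 3: 7 trees catch fire, 6 burn out
  T.F.F
  .F...
  F....
  .F...
  TF...
  TTF..
Step 4: 2 trees catch fire, 7 burn out
  T....
  .....
  .....
  .....
  F....
  TF...

T....
.....
.....
.....
F....
TF...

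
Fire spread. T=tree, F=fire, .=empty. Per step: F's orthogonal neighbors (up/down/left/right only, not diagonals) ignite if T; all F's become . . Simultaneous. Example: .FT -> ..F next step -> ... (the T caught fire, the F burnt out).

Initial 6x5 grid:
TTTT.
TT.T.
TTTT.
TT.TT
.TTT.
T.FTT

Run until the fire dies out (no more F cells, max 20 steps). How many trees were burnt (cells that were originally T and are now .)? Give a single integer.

Answer: 20

Derivation:
Step 1: +2 fires, +1 burnt (F count now 2)
Step 2: +3 fires, +2 burnt (F count now 3)
Step 3: +2 fires, +3 burnt (F count now 2)
Step 4: +4 fires, +2 burnt (F count now 4)
Step 5: +4 fires, +4 burnt (F count now 4)
Step 6: +3 fires, +4 burnt (F count now 3)
Step 7: +2 fires, +3 burnt (F count now 2)
Step 8: +0 fires, +2 burnt (F count now 0)
Fire out after step 8
Initially T: 21, now '.': 29
Total burnt (originally-T cells now '.'): 20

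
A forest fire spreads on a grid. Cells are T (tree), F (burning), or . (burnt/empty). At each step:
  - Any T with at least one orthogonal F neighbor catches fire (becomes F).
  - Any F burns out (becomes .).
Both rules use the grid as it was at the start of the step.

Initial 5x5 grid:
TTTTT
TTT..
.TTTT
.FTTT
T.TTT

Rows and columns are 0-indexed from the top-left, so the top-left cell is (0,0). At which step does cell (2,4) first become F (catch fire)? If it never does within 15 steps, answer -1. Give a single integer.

Step 1: cell (2,4)='T' (+2 fires, +1 burnt)
Step 2: cell (2,4)='T' (+4 fires, +2 burnt)
Step 3: cell (2,4)='T' (+6 fires, +4 burnt)
Step 4: cell (2,4)='F' (+4 fires, +6 burnt)
  -> target ignites at step 4
Step 5: cell (2,4)='.' (+1 fires, +4 burnt)
Step 6: cell (2,4)='.' (+1 fires, +1 burnt)
Step 7: cell (2,4)='.' (+0 fires, +1 burnt)
  fire out at step 7

4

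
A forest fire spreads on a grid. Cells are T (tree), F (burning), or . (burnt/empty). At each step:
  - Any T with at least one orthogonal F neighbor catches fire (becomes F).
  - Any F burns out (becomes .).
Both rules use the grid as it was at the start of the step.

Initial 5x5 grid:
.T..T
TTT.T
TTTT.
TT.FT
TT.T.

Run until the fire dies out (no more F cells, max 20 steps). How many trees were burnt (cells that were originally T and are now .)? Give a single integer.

Step 1: +3 fires, +1 burnt (F count now 3)
Step 2: +1 fires, +3 burnt (F count now 1)
Step 3: +2 fires, +1 burnt (F count now 2)
Step 4: +3 fires, +2 burnt (F count now 3)
Step 5: +4 fires, +3 burnt (F count now 4)
Step 6: +1 fires, +4 burnt (F count now 1)
Step 7: +0 fires, +1 burnt (F count now 0)
Fire out after step 7
Initially T: 16, now '.': 23
Total burnt (originally-T cells now '.'): 14

Answer: 14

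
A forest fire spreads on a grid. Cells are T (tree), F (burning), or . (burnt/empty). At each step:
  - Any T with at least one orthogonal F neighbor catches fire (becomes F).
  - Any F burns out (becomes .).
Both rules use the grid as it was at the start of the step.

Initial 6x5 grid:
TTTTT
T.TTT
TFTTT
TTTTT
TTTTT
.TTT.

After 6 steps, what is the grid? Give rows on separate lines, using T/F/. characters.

Step 1: 3 trees catch fire, 1 burn out
  TTTTT
  T.TTT
  F.FTT
  TFTTT
  TTTTT
  .TTT.
Step 2: 6 trees catch fire, 3 burn out
  TTTTT
  F.FTT
  ...FT
  F.FTT
  TFTTT
  .TTT.
Step 3: 8 trees catch fire, 6 burn out
  FTFTT
  ...FT
  ....F
  ...FT
  F.FTT
  .FTT.
Step 4: 6 trees catch fire, 8 burn out
  .F.FT
  ....F
  .....
  ....F
  ...FT
  ..FT.
Step 5: 3 trees catch fire, 6 burn out
  ....F
  .....
  .....
  .....
  ....F
  ...F.
Step 6: 0 trees catch fire, 3 burn out
  .....
  .....
  .....
  .....
  .....
  .....

.....
.....
.....
.....
.....
.....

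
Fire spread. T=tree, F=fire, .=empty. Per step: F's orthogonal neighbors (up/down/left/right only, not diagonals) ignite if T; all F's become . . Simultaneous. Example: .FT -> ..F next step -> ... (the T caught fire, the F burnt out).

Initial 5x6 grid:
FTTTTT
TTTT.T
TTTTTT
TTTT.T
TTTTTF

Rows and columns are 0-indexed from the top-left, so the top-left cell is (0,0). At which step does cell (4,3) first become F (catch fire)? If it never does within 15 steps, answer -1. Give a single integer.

Step 1: cell (4,3)='T' (+4 fires, +2 burnt)
Step 2: cell (4,3)='F' (+5 fires, +4 burnt)
  -> target ignites at step 2
Step 3: cell (4,3)='.' (+8 fires, +5 burnt)
Step 4: cell (4,3)='.' (+9 fires, +8 burnt)
Step 5: cell (4,3)='.' (+0 fires, +9 burnt)
  fire out at step 5

2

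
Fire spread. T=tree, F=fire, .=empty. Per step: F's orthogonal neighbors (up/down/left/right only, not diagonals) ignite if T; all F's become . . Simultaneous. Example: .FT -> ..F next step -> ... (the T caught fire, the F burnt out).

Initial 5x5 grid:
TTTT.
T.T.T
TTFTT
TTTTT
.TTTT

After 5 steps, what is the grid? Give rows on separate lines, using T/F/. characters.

Step 1: 4 trees catch fire, 1 burn out
  TTTT.
  T.F.T
  TF.FT
  TTFTT
  .TTTT
Step 2: 6 trees catch fire, 4 burn out
  TTFT.
  T...T
  F...F
  TF.FT
  .TFTT
Step 3: 8 trees catch fire, 6 burn out
  TF.F.
  F...F
  .....
  F...F
  .F.FT
Step 4: 2 trees catch fire, 8 burn out
  F....
  .....
  .....
  .....
  ....F
Step 5: 0 trees catch fire, 2 burn out
  .....
  .....
  .....
  .....
  .....

.....
.....
.....
.....
.....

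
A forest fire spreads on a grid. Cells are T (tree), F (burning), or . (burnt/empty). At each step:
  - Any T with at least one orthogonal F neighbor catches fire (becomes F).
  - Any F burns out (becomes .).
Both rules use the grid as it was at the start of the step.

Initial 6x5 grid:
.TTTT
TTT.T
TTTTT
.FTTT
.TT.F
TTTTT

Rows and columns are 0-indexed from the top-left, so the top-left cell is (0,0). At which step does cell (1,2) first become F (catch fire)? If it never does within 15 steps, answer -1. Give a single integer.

Step 1: cell (1,2)='T' (+5 fires, +2 burnt)
Step 2: cell (1,2)='T' (+8 fires, +5 burnt)
Step 3: cell (1,2)='F' (+7 fires, +8 burnt)
  -> target ignites at step 3
Step 4: cell (1,2)='.' (+2 fires, +7 burnt)
Step 5: cell (1,2)='.' (+1 fires, +2 burnt)
Step 6: cell (1,2)='.' (+0 fires, +1 burnt)
  fire out at step 6

3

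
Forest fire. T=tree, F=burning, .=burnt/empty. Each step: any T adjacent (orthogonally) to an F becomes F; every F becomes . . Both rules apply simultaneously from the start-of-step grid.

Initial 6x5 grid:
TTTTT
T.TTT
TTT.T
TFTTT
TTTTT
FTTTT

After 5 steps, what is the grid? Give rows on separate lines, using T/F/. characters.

Step 1: 6 trees catch fire, 2 burn out
  TTTTT
  T.TTT
  TFT.T
  F.FTT
  FFTTT
  .FTTT
Step 2: 5 trees catch fire, 6 burn out
  TTTTT
  T.TTT
  F.F.T
  ...FT
  ..FTT
  ..FTT
Step 3: 5 trees catch fire, 5 burn out
  TTTTT
  F.FTT
  ....T
  ....F
  ...FT
  ...FT
Step 4: 6 trees catch fire, 5 burn out
  FTFTT
  ...FT
  ....F
  .....
  ....F
  ....F
Step 5: 3 trees catch fire, 6 burn out
  .F.FT
  ....F
  .....
  .....
  .....
  .....

.F.FT
....F
.....
.....
.....
.....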